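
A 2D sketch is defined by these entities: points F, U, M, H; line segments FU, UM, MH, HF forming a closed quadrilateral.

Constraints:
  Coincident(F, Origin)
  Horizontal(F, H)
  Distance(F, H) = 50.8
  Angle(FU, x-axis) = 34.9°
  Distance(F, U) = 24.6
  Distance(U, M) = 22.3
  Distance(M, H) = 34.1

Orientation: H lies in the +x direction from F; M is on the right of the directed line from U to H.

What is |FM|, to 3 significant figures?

19.4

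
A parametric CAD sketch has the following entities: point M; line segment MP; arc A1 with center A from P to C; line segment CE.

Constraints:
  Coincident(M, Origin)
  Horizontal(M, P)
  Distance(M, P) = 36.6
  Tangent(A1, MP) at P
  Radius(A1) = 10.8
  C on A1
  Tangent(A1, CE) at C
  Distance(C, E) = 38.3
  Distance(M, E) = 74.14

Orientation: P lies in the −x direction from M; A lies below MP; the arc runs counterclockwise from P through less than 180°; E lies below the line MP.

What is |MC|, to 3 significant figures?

47.1

Checks: M = (0.00, 0.00) ✓; |AC| = 10.80 ✓; ∠(AC, CE) = 90.00° ✓; |CE| = 38.30 ✓; |ME| = 74.14 ✓.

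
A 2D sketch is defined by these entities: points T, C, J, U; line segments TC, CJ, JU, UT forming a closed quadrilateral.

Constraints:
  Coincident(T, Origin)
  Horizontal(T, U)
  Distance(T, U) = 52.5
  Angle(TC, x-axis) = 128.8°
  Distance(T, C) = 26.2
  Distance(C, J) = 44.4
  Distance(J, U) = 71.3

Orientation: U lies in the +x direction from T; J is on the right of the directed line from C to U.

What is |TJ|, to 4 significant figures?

28.08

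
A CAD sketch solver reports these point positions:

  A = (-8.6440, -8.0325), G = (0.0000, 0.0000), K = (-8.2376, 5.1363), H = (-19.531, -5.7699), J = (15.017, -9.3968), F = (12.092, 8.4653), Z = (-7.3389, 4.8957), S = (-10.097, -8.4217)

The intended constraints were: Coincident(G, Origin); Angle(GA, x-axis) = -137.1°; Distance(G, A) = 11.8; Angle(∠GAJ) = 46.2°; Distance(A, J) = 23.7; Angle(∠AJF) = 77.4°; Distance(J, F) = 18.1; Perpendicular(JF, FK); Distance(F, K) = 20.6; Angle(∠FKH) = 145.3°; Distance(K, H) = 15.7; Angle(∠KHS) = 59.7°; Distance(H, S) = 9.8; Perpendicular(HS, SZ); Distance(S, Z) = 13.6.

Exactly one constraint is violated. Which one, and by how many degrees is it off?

Perpendicular(HS, SZ) — off by 4.00°.

G = (0.00, 0.00) ✓; GA at -137.1° ✓; |GA| = 11.80 ✓; ∠GAJ = 46.20° ✓; |AJ| = 23.70 ✓; ∠AJF = 77.40° ✓; |JF| = 18.10 ✓; ∠(JF, FK) = 90.00° ✓; |FK| = 20.60 ✓; ∠FKH = 145.3° ✓; |KH| = 15.70 ✓; ∠KHS = 59.70° ✓; |HS| = 9.800 ✓; ∠(HS, SZ) = 94.00° ✗; |SZ| = 13.60 ✓.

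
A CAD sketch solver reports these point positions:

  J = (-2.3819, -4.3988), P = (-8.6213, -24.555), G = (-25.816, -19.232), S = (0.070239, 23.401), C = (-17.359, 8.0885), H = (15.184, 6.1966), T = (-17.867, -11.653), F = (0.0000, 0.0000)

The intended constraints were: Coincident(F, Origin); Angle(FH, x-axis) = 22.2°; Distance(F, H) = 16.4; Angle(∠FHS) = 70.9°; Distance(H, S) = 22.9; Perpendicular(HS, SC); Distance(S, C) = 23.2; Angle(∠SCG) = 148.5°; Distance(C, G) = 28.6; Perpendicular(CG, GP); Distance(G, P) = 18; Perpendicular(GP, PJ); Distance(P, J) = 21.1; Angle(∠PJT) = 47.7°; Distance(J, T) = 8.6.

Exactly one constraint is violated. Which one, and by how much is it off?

Distance(J, T) = 8.6 — off by 8.50.

F = (0.00, 0.00) ✓; FH at 22.20° ✓; |FH| = 16.40 ✓; ∠FHS = 70.90° ✓; |HS| = 22.90 ✓; ∠(HS, SC) = 90.00° ✓; |SC| = 23.20 ✓; ∠SCG = 148.5° ✓; |CG| = 28.60 ✓; ∠(CG, GP) = 90.00° ✓; |GP| = 18.00 ✓; ∠(GP, PJ) = 90.00° ✓; |PJ| = 21.10 ✓; ∠PJT = 47.70° ✓; |JT| = 17.10 ✗.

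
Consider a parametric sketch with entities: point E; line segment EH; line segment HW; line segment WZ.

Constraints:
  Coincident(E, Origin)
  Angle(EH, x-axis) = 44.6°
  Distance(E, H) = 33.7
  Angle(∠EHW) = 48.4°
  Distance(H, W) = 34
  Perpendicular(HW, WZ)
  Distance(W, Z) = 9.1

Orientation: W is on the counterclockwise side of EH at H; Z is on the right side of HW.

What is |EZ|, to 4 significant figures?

36.22

E is at the origin; EH runs at 44.6° with length 33.7, so H = 33.7·(cos 44.6°, sin 44.6°) = (24.00, 23.66). ∠EHW = 48.4°, so HW runs at 44.6° + (180° − 48.4°) = 176.2° from the x-axis; with |HW| = 34.0, W = H + 34.0·(cos 176.2°, sin 176.2°) = (-9.930, 25.92). HW ⟂ WZ; with |WZ| = 9.1 on the right of HW, Z = W + 9.1·(0.06627, 0.9978) = (-9.327, 35.00). Then |EZ| = |Z − E| = 36.22.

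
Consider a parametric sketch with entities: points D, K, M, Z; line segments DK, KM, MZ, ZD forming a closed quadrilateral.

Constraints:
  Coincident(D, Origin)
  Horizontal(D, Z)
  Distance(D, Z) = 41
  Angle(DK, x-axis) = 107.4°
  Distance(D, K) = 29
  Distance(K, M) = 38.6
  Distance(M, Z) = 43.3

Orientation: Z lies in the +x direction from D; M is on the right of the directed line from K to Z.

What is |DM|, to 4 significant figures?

10.23

Checks: |KM| = 38.60 ✓; |MZ| = 43.30 ✓.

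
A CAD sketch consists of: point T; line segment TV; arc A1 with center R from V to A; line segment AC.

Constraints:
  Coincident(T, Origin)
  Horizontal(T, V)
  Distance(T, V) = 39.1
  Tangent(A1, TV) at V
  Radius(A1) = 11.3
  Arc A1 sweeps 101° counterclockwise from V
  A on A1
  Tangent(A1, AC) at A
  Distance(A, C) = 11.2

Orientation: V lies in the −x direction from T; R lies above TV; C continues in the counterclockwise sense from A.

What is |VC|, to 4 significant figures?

26.04

On A1, V sits at bearing -90° from R; a 101° counterclockwise sweep puts A at bearing 11°, so A = R + 11.3·(cos 11°, sin 11°) = (-28.01, 13.46). The tangent condition forces RA to be normal to AC, so AC runs along (−sin 11°, cos 11°); with |AC| = 11.2, C = (-30.14, 24.45). Then |VC| = |C − V| = 26.04.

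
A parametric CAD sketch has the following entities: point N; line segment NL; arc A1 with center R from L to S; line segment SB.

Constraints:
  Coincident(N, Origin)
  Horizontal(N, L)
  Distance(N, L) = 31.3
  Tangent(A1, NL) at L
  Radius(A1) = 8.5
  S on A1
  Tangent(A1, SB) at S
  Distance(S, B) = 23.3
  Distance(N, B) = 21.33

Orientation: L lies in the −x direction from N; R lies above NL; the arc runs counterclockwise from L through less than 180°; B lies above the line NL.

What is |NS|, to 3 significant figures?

25.3

Checks: |RS| = 8.500 ✓; ∠(RS, SB) = 90.00° ✓; |SB| = 23.30 ✓; |NB| = 21.33 ✓.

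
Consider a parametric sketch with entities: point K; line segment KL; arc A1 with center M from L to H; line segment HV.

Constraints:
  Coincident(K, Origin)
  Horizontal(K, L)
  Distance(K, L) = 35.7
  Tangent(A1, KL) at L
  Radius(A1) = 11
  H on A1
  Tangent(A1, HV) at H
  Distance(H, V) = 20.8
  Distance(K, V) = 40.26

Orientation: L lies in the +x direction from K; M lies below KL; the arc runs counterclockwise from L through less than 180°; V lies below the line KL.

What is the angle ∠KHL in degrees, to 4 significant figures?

111.0°

Checks: K.y = 0.00, L.y = 0.00 ✓; |MH| = 11.00 ✓; ∠(MH, HV) = 90.00° ✓; |HV| = 20.80 ✓; |KV| = 40.26 ✓.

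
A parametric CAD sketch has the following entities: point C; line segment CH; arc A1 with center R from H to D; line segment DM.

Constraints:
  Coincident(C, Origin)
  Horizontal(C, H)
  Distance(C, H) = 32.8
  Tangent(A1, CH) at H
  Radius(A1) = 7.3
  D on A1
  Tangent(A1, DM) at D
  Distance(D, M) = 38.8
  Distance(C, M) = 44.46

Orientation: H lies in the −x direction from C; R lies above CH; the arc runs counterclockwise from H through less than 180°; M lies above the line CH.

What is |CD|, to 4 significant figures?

26.34

Checks: |CH| = 32.80 ✓; |RD| = 7.300 ✓; ∠(RD, DM) = 90.00° ✓; |DM| = 38.80 ✓; |CM| = 44.46 ✓.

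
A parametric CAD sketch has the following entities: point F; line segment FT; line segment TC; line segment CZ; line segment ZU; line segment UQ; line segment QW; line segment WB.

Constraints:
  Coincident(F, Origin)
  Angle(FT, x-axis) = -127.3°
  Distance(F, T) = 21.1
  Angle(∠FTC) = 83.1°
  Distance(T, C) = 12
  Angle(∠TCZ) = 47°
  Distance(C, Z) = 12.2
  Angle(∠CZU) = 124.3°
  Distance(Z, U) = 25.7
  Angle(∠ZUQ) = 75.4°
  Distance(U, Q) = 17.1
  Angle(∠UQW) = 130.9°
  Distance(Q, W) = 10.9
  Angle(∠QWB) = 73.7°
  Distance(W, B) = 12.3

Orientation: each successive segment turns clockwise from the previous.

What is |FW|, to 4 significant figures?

35.63

∠ZUQ = 75.4° gives UQ at -157.5° from the x-axis; with |UQ| = 17.1, Q = (-9.500, -34.86). ∠UQW = 130.9° gives QW at 153.4° from the x-axis; with |QW| = 10.9, W = (-19.25, -29.98). Then |FW| = |W − F| = 35.63.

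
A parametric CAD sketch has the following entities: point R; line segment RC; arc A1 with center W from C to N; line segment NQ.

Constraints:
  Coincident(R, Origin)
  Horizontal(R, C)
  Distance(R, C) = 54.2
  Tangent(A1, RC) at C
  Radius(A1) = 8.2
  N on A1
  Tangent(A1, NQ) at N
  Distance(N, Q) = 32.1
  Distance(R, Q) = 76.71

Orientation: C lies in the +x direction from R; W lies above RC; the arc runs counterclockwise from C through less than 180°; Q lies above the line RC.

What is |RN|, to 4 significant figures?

62.77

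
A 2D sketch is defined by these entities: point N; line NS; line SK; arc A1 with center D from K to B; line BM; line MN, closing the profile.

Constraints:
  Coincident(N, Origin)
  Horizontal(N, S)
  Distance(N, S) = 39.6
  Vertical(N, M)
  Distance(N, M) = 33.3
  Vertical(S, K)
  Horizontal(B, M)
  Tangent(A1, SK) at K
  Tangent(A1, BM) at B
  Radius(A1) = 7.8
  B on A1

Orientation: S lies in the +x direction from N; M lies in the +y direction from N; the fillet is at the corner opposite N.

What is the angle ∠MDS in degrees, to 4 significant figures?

120.8°

N is at the origin; NS is horizontal with |NS| = 39.6 and S on the +x side, so S = (39.60, 0.000). N and M share the same x with |NM| = 33.3 and M on the +y side, so M = (0.000, 33.30). The virtual corner opposite N is at (39.60, 33.30). A1 meets SK tangentially, so DK is at right angles to SK and tangency of A1 to BM means the radius DB is perpendicular to BM, with radius 7.8, so the center D sits 7.8 in from both sides at D = (31.80, 25.50). Then cos ∠MDS = DM·DS / (|DM||DS|), giving 120.8°.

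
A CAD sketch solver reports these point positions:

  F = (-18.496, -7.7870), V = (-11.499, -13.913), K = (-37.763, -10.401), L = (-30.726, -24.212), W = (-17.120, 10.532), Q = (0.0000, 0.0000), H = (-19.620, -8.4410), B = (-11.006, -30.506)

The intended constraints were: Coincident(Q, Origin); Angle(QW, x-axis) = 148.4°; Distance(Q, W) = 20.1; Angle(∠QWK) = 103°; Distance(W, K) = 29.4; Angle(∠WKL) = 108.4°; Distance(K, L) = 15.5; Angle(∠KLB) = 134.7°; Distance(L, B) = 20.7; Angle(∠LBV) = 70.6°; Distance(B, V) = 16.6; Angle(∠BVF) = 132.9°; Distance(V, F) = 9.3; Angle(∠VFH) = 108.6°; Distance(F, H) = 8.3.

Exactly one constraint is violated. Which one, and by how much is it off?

Distance(F, H) = 8.3 — off by 7.00.

Q = (0.00, 0.00) ✓; QW at 148.4° ✓; |QW| = 20.10 ✓; ∠QWK = 103.0° ✓; |WK| = 29.40 ✓; ∠WKL = 108.4° ✓; |KL| = 15.50 ✓; ∠KLB = 134.7° ✓; |LB| = 20.70 ✓; ∠LBV = 70.60° ✓; |BV| = 16.60 ✓; ∠BVF = 132.9° ✓; |VF| = 9.300 ✓; ∠VFH = 108.6° ✓; |FH| = 1.300 ✗.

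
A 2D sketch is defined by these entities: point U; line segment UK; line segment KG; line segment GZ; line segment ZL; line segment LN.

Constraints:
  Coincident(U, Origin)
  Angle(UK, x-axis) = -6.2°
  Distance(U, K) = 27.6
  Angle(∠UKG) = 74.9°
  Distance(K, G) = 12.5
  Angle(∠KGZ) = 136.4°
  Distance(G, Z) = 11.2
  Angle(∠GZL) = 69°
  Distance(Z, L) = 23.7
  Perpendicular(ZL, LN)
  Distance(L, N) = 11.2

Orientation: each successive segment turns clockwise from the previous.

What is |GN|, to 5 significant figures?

19.700

U is at the origin; UK runs at -6.2° with length 27.6, so K = (27.439, -2.9808). ∠UKG = 74.9° gives KG at -111.30° from the x-axis; with |KG| = 12.5, G = (22.898, -14.627). ∠KGZ = 136.4° gives GZ at -154.90° from the x-axis; with |GZ| = 11.2, Z = (12.756, -19.378). ∠GZL = 69.0° gives ZL at 94.100° from the x-axis; with |ZL| = 23.7, L = (11.061, 4.2614). ZL ⟂ LN, so LN runs at 4.1000°; with |LN| = 11.2, N = (22.232, 5.0622). Then |GN| = |N − G| = 19.700.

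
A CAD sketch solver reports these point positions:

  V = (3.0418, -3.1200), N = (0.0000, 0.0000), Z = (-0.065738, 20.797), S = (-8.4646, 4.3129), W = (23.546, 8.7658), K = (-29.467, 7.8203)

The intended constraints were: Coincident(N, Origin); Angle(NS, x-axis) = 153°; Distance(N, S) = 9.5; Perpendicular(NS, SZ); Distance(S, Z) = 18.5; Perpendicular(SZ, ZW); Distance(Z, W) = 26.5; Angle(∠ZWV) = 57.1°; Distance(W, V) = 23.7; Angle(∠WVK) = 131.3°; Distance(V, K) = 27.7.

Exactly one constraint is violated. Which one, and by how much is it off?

Distance(V, K) = 27.7 — off by 6.60.

N = (0.00, 0.00) ✓; NS at 153.0° ✓; |NS| = 9.500 ✓; ∠(NS, SZ) = 90.00° ✓; |SZ| = 18.50 ✓; ∠(SZ, ZW) = 90.00° ✓; |ZW| = 26.50 ✓; ∠ZWV = 57.10° ✓; |WV| = 23.70 ✓; ∠WVK = 131.3° ✓; |VK| = 34.30 ✗.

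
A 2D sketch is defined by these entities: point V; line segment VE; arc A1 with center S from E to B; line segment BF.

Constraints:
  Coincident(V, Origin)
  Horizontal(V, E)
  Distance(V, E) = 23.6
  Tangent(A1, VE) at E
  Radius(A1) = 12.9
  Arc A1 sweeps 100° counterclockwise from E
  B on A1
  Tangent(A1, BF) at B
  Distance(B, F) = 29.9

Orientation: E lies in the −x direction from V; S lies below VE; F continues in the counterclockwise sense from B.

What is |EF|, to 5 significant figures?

45.214

V is at the origin; VE is horizontal with |VE| = 23.6 and E on the −x side, so E = (-23.600, 0.0000). Since A1 is tangent to VE there, SE ⟂ VE, so S = E + (0, -12.9) = (-23.600, -12.900). On A1, E sits at bearing 90° from S; a 100° counterclockwise sweep puts B at bearing 190°, so B = S + 12.9·(cos 190°, sin 190°) = (-36.304, -15.140). Since A1 is tangent to BF there, SB ⟂ BF, so BF runs along (−sin 190°, cos 190°); with |BF| = 29.9, F = (-31.112, -44.586). Then |EF| = |F − E| = 45.214.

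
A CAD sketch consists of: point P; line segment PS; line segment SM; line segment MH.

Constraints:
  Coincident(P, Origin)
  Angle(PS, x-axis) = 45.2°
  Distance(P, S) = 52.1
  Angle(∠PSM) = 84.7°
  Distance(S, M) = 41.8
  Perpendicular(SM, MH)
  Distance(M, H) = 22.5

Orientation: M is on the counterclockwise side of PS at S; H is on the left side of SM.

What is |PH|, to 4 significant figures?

47.23

∠PSM = 84.7°, so SM runs at 45.2° + (180° − 84.7°) = 140.5° from the x-axis; with |SM| = 41.8, M = S + 41.8·(cos 140.5°, sin 140.5°) = (4.458, 63.56). SM is perpendicular to MH; with |MH| = 22.5 on the left of SM, H = M + 22.5·(-0.6361, -0.7716) = (-9.854, 46.20). Then |PH| = |H − P| = 47.23.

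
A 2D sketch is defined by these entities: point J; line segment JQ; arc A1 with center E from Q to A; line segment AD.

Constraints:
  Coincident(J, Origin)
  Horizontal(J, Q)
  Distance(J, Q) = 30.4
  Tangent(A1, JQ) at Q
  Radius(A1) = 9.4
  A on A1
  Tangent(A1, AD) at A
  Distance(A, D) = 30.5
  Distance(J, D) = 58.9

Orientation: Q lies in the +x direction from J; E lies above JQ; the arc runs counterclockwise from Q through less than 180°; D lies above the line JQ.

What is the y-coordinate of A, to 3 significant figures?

7.64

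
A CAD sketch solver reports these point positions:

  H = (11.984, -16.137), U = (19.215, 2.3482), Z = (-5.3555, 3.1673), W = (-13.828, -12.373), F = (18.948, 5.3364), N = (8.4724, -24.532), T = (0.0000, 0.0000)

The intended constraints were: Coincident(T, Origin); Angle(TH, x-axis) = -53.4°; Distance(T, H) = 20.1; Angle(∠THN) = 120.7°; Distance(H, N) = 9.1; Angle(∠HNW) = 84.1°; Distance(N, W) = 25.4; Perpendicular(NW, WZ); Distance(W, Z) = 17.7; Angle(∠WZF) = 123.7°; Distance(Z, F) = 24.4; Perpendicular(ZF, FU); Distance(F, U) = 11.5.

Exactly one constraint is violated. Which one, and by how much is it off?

Distance(F, U) = 11.5 — off by 8.50.

T = (0.00, 0.00) ✓; TH at -53.40° ✓; |TH| = 20.10 ✓; ∠THN = 120.7° ✓; |HN| = 9.100 ✓; ∠HNW = 84.10° ✓; |NW| = 25.40 ✓; ∠(NW, WZ) = 90.00° ✓; |WZ| = 17.70 ✓; ∠WZF = 123.7° ✓; |ZF| = 24.40 ✓; ∠(ZF, FU) = 89.99° ✓; |FU| = 3.000 ✗.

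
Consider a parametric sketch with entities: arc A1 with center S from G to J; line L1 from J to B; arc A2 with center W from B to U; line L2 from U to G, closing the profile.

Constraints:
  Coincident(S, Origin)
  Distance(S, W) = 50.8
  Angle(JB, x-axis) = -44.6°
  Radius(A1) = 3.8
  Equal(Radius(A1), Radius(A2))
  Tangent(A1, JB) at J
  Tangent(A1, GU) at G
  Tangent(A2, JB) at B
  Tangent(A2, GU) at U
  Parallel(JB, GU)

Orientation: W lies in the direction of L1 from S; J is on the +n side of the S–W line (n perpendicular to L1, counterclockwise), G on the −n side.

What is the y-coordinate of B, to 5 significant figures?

-32.964

Tangency of A1 to both parallel lines with radius 3.8 puts J and G at S ± 3.8·n: J = (2.6682, 2.7057), G = (-2.6682, -2.7057). Equal radii place B and U the same way about W: B = W + 3.8·n = (38.839, -32.964), U = W − 3.8·n = (33.503, -38.375). So B.y = -32.964.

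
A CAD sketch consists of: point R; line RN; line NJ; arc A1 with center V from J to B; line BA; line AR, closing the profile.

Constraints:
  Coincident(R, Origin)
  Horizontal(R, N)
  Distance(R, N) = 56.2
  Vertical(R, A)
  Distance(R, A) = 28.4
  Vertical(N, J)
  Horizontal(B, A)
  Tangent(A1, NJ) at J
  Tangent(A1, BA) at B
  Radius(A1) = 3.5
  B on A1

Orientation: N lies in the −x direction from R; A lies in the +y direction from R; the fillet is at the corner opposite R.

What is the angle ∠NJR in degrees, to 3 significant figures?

66.1°

R is at the origin; R and N share the same y with |RN| = 56.2 and N on the −x side, so N = (-56.2, 0.00). R and A share the same x with |RA| = 28.4 and A on the +y side, so A = (0.00, 28.4). The virtual corner opposite R is at (-56.2, 28.4). Tangency of A1 to NJ means the radius VJ is perpendicular to NJ and A1 meets BA tangentially, so VB is at right angles to BA, with radius 3.5, so the center V sits 3.5 in from both sides at V = (-52.7, 24.9). That places the tangent points at J = (-56.2, 24.9) on NJ and B = (-52.7, 28.4) on BA. Then cos ∠NJR = JN·JR / (|JN||JR|), giving 66.1°.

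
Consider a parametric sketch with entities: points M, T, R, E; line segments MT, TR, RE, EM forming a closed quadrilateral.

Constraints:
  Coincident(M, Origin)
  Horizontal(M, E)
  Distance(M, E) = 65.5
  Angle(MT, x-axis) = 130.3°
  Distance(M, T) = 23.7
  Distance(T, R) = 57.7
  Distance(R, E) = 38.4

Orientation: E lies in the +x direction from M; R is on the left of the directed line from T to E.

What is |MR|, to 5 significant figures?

50.788

Checks: |TR| = 57.70 ✓; |RE| = 38.40 ✓.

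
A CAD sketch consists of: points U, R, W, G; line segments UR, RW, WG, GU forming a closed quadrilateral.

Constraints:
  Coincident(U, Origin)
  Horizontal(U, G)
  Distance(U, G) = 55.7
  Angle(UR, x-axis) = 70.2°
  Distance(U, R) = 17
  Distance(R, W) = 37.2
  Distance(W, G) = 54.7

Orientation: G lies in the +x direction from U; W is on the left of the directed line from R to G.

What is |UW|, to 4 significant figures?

53.80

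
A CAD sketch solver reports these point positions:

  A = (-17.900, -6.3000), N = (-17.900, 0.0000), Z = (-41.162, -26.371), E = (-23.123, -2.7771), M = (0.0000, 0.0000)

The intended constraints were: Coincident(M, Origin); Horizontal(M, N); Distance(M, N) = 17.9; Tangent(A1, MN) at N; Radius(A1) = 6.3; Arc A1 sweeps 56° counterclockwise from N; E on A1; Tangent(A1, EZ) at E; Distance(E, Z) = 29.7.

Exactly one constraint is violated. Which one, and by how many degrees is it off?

Tangent(A1, EZ) at E — off by 3.40°.

M = (0.00, 0.00) ✓; M.y = 0.00, N.y = 0.00 ✓; |MN| = 17.90 ✓; ∠(AN, NM) = 90.00° ✓; |AN| = 6.300 ✓; bearing(A→E) − bearing(A→N) = 56.00° ✓; |AE| = 6.300 ✓; ∠(AE, EZ) = 93.40° ✗; |EZ| = 29.70 ✓.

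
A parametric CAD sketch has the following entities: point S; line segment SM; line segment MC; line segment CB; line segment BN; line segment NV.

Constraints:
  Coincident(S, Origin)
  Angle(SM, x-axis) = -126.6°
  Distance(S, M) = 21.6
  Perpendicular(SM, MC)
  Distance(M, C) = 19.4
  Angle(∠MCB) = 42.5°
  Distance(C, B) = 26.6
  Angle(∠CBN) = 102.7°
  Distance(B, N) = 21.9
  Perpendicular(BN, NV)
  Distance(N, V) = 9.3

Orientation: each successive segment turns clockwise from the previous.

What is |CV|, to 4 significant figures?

32.36

∠CBN = 102.7° gives BN at -71.40° from the x-axis; with |BN| = 21.9, N = (4.991, -23.80). BN is perpendicular to NV, so NV runs at -161.4°; with |NV| = 9.3, V = (-3.823, -26.76). Then |CV| = |V − C| = 32.36.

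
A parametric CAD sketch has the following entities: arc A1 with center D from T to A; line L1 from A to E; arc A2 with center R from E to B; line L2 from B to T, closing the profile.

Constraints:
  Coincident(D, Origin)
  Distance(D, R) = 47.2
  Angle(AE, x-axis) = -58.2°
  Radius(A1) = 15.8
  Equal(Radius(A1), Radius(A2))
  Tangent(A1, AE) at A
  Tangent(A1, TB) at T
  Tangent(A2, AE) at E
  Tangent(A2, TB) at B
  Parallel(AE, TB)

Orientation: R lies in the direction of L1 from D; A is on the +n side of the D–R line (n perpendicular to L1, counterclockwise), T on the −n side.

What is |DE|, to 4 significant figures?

49.77

The slot axis is L1's direction at -58.2°, so u = (cos -58.2°, sin -58.2°) = (0.5270, -0.8499) and n = (−sin -58.2°, cos -58.2°) = (0.8499, 0.5270). D is at the origin and R lies 47.2 along u from D, so R = 47.2·u = (24.87, -40.11). Tangency of A1 to both parallel lines with radius 15.8 puts A and T at D ± 15.8·n: A = (13.43, 8.326), T = (-13.43, -8.326). Equal radii place E and B the same way about R: E = R + 15.8·n = (38.30, -31.79), B = R − 15.8·n = (11.44, -48.44). Then |DE| = |E − D| = 49.77.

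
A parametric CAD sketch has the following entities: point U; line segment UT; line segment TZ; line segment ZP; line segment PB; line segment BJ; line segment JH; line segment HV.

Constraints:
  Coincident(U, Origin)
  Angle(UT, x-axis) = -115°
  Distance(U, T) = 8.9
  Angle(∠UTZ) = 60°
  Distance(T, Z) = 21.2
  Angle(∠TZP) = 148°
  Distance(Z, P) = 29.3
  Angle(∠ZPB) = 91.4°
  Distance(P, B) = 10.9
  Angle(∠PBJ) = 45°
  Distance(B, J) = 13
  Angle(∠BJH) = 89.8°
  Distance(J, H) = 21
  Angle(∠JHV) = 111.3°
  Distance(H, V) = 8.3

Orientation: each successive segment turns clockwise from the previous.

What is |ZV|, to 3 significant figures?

43.5

U is at the origin; UT runs at -115.0° with length 8.9, so T = (-3.76, -8.07). ∠UTZ = 60.0° gives TZ at 125° from the x-axis; with |TZ| = 21.2, Z = (-15.9, 9.30). ∠TZP = 148.0° gives ZP at 93.0° from the x-axis; with |ZP| = 29.3, P = (-17.5, 38.6). ∠ZPB = 91.4° gives PB at 4.40° from the x-axis; with |PB| = 10.9, B = (-6.59, 39.4). ∠PBJ = 45.0° gives BJ at -131° from the x-axis; with |BJ| = 13.0, J = (-15.0, 29.5). ∠BJH = 89.8° gives JH at 139° from the x-axis; with |JH| = 21.0, H = (-30.9, 43.2). ∠JHV = 111.3° gives HV at 70.5° from the x-axis; with |HV| = 8.3, V = (-28.2, 51.1). Then |ZV| = |V − Z| = 43.5.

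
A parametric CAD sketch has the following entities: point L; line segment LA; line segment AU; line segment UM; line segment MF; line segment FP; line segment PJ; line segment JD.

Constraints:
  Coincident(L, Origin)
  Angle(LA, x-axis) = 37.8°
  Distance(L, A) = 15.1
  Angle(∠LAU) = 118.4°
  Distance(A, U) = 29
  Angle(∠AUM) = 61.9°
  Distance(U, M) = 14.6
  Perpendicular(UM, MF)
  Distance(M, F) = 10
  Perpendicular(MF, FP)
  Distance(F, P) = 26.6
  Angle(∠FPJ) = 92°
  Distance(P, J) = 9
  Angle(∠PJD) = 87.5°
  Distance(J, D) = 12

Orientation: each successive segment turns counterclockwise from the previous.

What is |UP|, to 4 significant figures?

15.62

The perpendicularity gives MF at right angles to UM, so MF runs at -52.50°; with |MF| = 10.0, F = (1.700, 21.04). MF is perpendicular to FP, so FP runs at 37.50°; with |FP| = 26.6, P = (22.80, 37.24). Then |UP| = |P − U| = 15.62.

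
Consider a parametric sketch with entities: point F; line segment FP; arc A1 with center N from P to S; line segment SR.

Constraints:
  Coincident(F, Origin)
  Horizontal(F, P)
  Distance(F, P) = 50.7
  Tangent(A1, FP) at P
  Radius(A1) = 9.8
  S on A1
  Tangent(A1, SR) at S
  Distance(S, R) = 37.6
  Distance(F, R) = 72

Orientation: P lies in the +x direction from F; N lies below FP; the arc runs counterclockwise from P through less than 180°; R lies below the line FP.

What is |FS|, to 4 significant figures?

43.34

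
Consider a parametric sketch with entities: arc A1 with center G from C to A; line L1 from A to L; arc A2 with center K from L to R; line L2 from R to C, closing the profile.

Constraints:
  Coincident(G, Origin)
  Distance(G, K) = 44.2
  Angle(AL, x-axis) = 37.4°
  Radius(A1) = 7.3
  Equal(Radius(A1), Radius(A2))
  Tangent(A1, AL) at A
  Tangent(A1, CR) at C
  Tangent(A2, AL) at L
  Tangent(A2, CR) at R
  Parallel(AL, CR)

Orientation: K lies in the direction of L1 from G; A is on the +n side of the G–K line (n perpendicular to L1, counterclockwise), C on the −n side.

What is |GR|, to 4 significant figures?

44.80

Tangency of A1 to both parallel lines with radius 7.3 puts A and C at G ± 7.3·n: A = (-4.434, 5.799), C = (4.434, -5.799). Equal radii place L and R the same way about K: L = K + 7.3·n = (30.68, 32.65), R = K − 7.3·n = (39.55, 21.05). Then |GR| = |R − G| = 44.80.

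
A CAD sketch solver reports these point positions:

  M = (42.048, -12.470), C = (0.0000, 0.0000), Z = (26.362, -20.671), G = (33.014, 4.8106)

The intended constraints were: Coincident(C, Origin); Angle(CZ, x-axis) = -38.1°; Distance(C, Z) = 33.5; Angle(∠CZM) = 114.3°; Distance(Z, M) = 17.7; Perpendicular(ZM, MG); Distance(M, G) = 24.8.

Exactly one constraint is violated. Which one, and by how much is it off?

Distance(M, G) = 24.8 — off by 5.30.

C = (0.00, 0.00) ✓; CZ at -38.10° ✓; |CZ| = 33.50 ✓; ∠CZM = 114.3° ✓; |ZM| = 17.70 ✓; ∠(ZM, MG) = 90.00° ✓; |MG| = 19.50 ✗.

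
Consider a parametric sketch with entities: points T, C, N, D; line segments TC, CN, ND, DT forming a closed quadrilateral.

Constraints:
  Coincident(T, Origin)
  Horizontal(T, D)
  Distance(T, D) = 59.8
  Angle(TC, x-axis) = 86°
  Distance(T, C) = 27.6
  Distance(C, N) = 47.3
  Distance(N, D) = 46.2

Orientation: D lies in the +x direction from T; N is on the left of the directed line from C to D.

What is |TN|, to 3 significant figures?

63.9

T is at the origin; T and D share the same y with |TD| = 59.8 and D in +x, so D = (59.8, 0). TC runs at 86.0° with |TC| = 27.6, so C = (1.93, 27.5). N is determined by |CN| = 47.3 and |ND| = 46.2 together: it lies at the intersection of circle(C, 47.3) and circle(D, 46.2). With |CD| = 64.1, the foot of the radical line on CD is 32.8 from C and the perpendicular offset is √(47.3² − 32.8²) = 34.0. Taking the left-of-CD solution: N = (46.2, 44.2).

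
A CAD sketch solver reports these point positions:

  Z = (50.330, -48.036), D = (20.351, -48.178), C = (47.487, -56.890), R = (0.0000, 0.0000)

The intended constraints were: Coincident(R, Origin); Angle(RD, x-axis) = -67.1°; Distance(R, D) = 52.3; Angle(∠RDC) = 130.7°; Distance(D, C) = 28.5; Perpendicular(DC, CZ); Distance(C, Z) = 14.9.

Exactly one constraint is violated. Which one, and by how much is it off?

Distance(C, Z) = 14.9 — off by 5.60.

R = (0.00, 0.00) ✓; RD at -67.10° ✓; |RD| = 52.30 ✓; ∠RDC = 130.7° ✓; |DC| = 28.50 ✓; ∠(DC, CZ) = 90.00° ✓; |CZ| = 9.299 ✗.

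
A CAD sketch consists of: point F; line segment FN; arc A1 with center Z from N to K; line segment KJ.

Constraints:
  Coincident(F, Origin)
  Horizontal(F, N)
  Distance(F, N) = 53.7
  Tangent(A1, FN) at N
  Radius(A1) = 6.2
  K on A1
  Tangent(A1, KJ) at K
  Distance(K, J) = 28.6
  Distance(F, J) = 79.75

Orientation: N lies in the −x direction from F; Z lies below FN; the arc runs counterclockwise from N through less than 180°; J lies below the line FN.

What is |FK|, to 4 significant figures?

58.78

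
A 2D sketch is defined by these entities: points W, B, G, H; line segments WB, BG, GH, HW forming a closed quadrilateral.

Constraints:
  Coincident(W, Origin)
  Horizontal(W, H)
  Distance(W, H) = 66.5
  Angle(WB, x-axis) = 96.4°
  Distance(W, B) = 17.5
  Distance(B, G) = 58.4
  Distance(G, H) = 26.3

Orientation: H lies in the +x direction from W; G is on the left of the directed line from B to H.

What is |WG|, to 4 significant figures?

61.03

Checks: |BG| = 58.40 ✓; |GH| = 26.30 ✓.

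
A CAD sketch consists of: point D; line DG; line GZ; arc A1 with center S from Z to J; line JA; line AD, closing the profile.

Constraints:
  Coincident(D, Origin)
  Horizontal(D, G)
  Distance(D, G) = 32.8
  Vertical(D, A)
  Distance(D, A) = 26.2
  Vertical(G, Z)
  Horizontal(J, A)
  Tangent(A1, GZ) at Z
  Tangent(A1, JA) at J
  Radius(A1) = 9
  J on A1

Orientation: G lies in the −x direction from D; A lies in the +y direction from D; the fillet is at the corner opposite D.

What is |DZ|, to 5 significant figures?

37.036

The virtual corner opposite D is at (-32.800, 26.200). Tangency of A1 to GZ means the radius SZ is perpendicular to GZ and tangency of A1 to JA means the radius SJ is perpendicular to JA, with radius 9.0, so the center S sits 9.0 in from both sides at S = (-23.800, 17.200). That places the tangent points at Z = (-32.800, 17.200) on GZ and J = (-23.800, 26.200) on JA. Then |DZ| = |Z − D| = 37.036.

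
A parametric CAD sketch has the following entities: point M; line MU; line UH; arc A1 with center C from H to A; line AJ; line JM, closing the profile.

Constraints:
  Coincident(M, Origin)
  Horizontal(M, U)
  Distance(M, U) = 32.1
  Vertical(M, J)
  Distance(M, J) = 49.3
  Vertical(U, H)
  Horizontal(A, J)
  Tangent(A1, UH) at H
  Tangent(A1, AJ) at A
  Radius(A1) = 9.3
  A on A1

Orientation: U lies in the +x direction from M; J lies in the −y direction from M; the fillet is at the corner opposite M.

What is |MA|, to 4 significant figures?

54.32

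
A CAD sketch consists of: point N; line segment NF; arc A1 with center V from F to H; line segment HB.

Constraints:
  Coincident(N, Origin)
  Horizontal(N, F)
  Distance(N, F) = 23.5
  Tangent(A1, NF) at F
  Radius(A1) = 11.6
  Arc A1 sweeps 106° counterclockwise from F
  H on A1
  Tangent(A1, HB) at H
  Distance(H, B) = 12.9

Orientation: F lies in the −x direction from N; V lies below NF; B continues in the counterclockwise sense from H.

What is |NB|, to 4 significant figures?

41.31

N is at the origin; N and F share the same y with |NF| = 23.5 and F on the −x side, so F = (-23.50, 0.000). The tangent condition forces VF to be normal to NF, so V = F + (0, -11.6) = (-23.50, -11.60). On A1, F sits at bearing 90° from V; a 106° counterclockwise sweep puts H at bearing 196°, so H = V + 11.6·(cos 196°, sin 196°) = (-34.65, -14.80). Tangency of A1 to HB means the radius VH is perpendicular to HB, so HB runs along (−sin 196°, cos 196°); with |HB| = 12.9, B = (-31.09, -27.20). Then |NB| = |B − N| = 41.31.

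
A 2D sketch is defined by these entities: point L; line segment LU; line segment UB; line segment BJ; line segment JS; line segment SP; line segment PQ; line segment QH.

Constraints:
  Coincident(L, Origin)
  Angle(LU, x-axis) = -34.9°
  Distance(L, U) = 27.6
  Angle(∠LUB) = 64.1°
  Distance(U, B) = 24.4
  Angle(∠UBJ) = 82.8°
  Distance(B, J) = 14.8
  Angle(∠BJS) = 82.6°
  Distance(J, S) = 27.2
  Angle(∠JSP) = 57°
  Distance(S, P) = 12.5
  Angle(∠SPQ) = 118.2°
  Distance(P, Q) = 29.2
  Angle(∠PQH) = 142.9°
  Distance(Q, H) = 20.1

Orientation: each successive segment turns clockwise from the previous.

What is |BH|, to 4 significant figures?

32.50

L is at the origin; LU runs at -34.9° with length 27.6, so U = (22.64, -15.79). ∠LUB = 64.1° gives UB at -150.8° from the x-axis; with |UB| = 24.4, B = (1.337, -27.70). ∠UBJ = 82.8° gives BJ at 112.0° from the x-axis; with |BJ| = 14.8, J = (-4.207, -13.97). ∠BJS = 82.6° gives JS at 14.60° from the x-axis; with |JS| = 27.2, S = (22.11, -7.116). ∠JSP = 57.0° gives SP at -108.4° from the x-axis; with |SP| = 12.5, P = (18.17, -18.98). ∠SPQ = 118.2° gives PQ at -170.2° from the x-axis; with |PQ| = 29.2, Q = (-10.61, -23.95). ∠PQH = 142.9° gives QH at 152.7° from the x-axis; with |QH| = 20.1, H = (-28.47, -14.73). Then |BH| = |H − B| = 32.50.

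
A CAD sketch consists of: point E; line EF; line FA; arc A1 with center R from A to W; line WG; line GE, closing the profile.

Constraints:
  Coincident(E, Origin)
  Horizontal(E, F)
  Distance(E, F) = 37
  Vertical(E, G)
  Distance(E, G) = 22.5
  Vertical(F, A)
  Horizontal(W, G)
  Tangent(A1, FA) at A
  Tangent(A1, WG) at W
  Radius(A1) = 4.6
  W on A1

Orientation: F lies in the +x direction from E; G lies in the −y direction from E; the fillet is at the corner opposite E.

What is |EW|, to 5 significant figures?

39.446

The virtual corner opposite E is at (37.000, -22.500). Since A1 is tangent to FA there, RA ⟂ FA and A1 meets WG tangentially, so RW is at right angles to WG, with radius 4.6, so the center R sits 4.6 in from both sides at R = (32.400, -17.900). That places the tangent points at A = (37.000, -17.900) on FA and W = (32.400, -22.500) on WG. Then |EW| = |W − E| = 39.446.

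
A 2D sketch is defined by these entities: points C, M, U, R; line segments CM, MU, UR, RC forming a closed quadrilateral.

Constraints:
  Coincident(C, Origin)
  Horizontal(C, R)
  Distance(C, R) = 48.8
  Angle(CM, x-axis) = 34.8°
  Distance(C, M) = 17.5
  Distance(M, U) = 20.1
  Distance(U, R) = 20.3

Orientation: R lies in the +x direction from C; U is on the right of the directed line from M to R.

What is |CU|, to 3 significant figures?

29.1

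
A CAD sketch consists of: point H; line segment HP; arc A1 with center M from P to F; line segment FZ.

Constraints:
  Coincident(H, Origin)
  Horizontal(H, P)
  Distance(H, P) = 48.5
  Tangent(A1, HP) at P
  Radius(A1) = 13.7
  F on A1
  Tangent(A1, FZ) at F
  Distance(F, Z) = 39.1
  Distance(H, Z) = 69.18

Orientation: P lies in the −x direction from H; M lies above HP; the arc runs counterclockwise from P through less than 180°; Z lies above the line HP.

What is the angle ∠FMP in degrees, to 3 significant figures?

101°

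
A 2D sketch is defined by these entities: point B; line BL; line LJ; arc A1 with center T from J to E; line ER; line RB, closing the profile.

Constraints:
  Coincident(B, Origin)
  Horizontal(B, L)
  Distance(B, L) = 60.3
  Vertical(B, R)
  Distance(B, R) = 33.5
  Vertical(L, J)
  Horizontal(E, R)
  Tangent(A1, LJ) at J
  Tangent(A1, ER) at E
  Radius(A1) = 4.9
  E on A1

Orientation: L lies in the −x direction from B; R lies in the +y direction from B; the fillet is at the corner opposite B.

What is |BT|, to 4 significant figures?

62.35

BR is vertical with |BR| = 33.5 and R on the +y side, so R = (0.000, 33.50). The virtual corner opposite B is at (-60.30, 33.50). Tangency of A1 to LJ means the radius TJ is perpendicular to LJ and A1 meets ER tangentially, so TE is at right angles to ER, with radius 4.9, so the center T sits 4.9 in from both sides at T = (-55.40, 28.60). Then |BT| = |T − B| = 62.35.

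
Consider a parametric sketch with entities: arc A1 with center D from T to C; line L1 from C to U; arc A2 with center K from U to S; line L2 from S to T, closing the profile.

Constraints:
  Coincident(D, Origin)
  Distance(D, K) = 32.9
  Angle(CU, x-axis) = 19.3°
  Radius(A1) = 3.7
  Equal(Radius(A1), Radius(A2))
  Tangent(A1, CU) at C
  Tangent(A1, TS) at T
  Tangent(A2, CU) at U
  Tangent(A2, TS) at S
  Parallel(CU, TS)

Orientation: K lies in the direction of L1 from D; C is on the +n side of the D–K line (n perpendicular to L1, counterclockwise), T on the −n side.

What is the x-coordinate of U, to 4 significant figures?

29.83

The slot axis is L1's direction at 19.3°, so u = (cos 19.3°, sin 19.3°) = (0.9438, 0.3305) and n = (−sin 19.3°, cos 19.3°) = (-0.3305, 0.9438). D is at the origin and K lies 32.9 along u from D, so K = 32.9·u = (31.05, 10.87). Tangency of A1 to both parallel lines with radius 3.7 puts C and T at D ± 3.7·n: C = (-1.223, 3.492), T = (1.223, -3.492). Equal radii place U and S the same way about K: U = K + 3.7·n = (29.83, 14.37), S = K − 3.7·n = (32.27, 7.382). So U.x = 29.83.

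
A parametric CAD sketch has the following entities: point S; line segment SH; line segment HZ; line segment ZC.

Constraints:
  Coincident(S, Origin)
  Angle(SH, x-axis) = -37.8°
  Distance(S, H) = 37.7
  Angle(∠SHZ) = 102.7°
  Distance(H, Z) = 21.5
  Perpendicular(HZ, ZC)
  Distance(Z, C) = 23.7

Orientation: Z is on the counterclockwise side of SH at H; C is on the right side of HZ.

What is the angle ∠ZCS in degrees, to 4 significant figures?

26.22°

∠SHZ = 102.7°, so HZ runs at -37.8° + (180° − 102.7°) = 39.50° from the x-axis; with |HZ| = 21.5, Z = H + 21.5·(cos 39.50°, sin 39.50°) = (46.38, -9.431). The perpendicularity gives ZC at right angles to HZ; with |ZC| = 23.7 on the right of HZ, C = Z + 23.7·(0.6361, -0.7716) = (61.45, -27.72). Then cos ∠ZCS = CZ·CS / (|CZ||CS|), giving 26.22°.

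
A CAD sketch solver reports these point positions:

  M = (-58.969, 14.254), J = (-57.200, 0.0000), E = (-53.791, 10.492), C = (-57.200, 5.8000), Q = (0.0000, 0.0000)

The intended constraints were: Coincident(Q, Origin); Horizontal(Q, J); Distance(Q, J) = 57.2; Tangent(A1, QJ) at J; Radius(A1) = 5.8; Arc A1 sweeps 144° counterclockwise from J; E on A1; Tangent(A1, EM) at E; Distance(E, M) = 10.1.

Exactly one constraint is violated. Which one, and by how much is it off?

Distance(E, M) = 10.1 — off by 3.70.

Q = (0.00, 0.00) ✓; Q.y = 0.00, J.y = 0.00 ✓; |QJ| = 57.20 ✓; ∠(CJ, JQ) = 90.00° ✓; |CJ| = 5.800 ✓; bearing(C→E) − bearing(C→J) = 144.0° ✓; |CE| = 5.800 ✓; ∠(CE, EM) = 90.00° ✓; |EM| = 6.400 ✗.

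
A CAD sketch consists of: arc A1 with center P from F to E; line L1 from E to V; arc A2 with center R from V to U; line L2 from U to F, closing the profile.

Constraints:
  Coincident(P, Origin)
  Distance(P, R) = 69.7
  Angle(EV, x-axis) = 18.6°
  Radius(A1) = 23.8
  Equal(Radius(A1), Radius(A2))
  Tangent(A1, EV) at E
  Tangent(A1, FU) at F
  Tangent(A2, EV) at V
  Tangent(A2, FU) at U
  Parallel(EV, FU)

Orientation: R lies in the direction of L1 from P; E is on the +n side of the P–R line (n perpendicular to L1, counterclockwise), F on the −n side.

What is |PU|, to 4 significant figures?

73.65

The slot axis is L1's direction at 18.6°, so u = (cos 18.6°, sin 18.6°) = (0.9478, 0.3190) and n = (−sin 18.6°, cos 18.6°) = (-0.3190, 0.9478). P is at the origin and R lies 69.7 along u from P, so R = 69.7·u = (66.06, 22.23). Tangency of A1 to both parallel lines with radius 23.8 puts E and F at P ± 23.8·n: E = (-7.591, 22.56), F = (7.591, -22.56). Equal radii place V and U the same way about R: V = R + 23.8·n = (58.47, 44.79), U = R − 23.8·n = (73.65, -0.3254). Then |PU| = |U − P| = 73.65.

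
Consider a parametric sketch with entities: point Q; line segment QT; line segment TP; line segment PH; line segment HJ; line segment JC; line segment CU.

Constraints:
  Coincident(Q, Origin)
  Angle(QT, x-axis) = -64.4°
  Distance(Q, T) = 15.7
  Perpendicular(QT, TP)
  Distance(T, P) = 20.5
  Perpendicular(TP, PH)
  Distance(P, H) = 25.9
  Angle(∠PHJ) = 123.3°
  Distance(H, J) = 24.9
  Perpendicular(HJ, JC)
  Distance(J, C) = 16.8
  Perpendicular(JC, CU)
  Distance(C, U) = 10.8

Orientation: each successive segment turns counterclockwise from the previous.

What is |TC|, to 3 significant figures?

27.3

Q is at the origin; QT runs at -64.4° with length 15.7, so T = (6.78, -14.2). QT ⟂ TP, so TP runs at 25.6°; with |TP| = 20.5, P = (25.3, -5.30). TP ⟂ PH, so PH runs at 116°; with |PH| = 25.9, H = (14.1, 18.1). ∠PHJ = 123.3° gives HJ at 172° from the x-axis; with |HJ| = 24.9, J = (-10.6, 21.4). HJ is perpendicular to JC, so JC runs at -97.7°; with |JC| = 16.8, C = (-12.8, 4.74). Then |TC| = |C − T| = 27.3.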